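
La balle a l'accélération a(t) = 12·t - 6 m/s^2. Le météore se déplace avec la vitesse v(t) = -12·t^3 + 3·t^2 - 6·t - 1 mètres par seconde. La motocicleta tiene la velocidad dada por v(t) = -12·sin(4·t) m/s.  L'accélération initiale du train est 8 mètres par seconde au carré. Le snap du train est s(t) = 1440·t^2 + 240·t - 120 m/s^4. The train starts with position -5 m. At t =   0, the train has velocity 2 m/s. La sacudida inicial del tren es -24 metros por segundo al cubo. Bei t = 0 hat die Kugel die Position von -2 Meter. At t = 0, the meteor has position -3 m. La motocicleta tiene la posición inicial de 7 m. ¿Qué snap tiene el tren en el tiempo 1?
Usando s(t) = 1440·t^2 + 240·t - 120 y sustituyendo t = 1, encontramos s = 1560.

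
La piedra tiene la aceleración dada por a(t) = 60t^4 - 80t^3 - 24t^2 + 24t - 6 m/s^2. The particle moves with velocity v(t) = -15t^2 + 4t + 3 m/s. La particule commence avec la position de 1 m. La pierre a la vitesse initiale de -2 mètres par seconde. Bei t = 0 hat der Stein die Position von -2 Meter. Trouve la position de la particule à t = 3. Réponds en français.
En partant de la vitesse v(t) = -15·t^2 + 4·t + 3, nous prenons 1 intégrale. L'intégrale de la vitesse est la position. En utilisant x(0) = 1, nous obtenons x(t) = -5·t^3 + 2·t^2 + 3·t + 1. En utilisant x(t) = -5·t^3 + 2·t^2 + 3·t + 1 et en substituant t = 3, nous trouvons x = -107.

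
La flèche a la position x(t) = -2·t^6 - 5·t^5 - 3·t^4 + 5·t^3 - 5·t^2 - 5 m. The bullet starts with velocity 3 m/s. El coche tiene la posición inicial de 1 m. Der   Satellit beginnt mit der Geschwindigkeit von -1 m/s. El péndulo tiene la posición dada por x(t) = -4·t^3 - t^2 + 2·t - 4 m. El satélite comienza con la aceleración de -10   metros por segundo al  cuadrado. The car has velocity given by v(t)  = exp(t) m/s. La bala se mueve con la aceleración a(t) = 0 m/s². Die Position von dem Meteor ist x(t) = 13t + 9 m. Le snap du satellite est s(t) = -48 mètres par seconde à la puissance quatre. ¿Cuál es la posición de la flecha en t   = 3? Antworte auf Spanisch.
Tenemos la posición x(t) = -2·t^6 - 5·t^5 - 3·t^4 + 5·t^3 - 5·t^2 - 5. Sustituyendo t = 3: x(3) = -2831.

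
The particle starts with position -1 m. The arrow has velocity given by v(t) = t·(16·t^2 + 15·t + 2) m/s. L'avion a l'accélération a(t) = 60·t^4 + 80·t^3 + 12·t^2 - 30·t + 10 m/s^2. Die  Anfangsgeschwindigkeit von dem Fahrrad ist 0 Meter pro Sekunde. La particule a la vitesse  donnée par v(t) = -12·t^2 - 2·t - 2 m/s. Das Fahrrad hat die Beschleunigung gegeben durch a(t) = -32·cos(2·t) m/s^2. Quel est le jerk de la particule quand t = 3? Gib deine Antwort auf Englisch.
Starting from velocity v(t) = -12·t^2 - 2·t - 2, we take 2 derivatives. Differentiating velocity, we get acceleration: a(t) = -24·t - 2. Taking d/dt of a(t), we find j(t) = -24. From the given jerk equation j(t) = -24, we substitute t = 3 to get j = -24.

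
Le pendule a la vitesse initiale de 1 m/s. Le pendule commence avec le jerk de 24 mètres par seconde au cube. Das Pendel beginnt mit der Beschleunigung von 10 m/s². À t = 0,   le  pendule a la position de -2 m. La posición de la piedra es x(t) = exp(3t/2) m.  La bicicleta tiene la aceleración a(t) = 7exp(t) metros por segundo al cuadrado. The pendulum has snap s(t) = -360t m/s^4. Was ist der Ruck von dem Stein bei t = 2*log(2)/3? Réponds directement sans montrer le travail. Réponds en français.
À t = 2*log(2)/3, j = 27/4.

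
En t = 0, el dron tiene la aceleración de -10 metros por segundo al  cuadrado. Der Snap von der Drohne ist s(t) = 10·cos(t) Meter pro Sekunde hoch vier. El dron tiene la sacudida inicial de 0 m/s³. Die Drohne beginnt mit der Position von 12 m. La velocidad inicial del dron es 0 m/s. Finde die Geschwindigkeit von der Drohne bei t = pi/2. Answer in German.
Wir müssen unsere Gleichung für den Snap s(t) = 10·cos(t) 3-mal integrieren. Durch Integration von dem Snap und Verwendung der Anfangsbedingung j(0) = 0, erhalten wir j(t) = 10·sin(t). Die Stammfunktion von dem Ruck ist die Beschleunigung. Mit a(0) = -10 erhalten wir a(t) = -10·cos(t). Die Stammfunktion von der Beschleunigung, mit v(0) = 0, ergibt die Geschwindigkeit: v(t) = -10·sin(t). Wir haben die Geschwindigkeit v(t) = -10·sin(t). Durch Einsetzen von t = pi/2: v(pi/2) = -10.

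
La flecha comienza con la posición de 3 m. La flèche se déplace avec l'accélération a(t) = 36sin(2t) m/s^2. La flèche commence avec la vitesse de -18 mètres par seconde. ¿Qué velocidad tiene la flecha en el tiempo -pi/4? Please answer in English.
To solve this, we need to take 1 integral of our acceleration equation a(t) = 36·sin(2·t). The integral of acceleration, with v(0) = -18, gives velocity: v(t) = -18·cos(2·t). From the given velocity equation v(t) = -18·cos(2·t), we substitute t = -pi/4 to get v = 0.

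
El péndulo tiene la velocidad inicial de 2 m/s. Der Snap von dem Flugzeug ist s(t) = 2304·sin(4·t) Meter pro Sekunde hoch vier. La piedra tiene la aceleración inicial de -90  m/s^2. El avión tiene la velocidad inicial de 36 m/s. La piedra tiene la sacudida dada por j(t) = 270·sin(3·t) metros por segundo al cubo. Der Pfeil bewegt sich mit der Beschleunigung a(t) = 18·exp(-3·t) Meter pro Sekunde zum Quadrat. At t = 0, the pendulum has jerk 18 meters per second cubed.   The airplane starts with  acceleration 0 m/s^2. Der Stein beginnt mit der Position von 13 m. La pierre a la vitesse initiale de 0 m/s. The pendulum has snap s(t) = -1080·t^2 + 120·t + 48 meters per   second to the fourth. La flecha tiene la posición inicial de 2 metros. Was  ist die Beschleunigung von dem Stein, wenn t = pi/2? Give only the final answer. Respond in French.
a(pi/2) = 0.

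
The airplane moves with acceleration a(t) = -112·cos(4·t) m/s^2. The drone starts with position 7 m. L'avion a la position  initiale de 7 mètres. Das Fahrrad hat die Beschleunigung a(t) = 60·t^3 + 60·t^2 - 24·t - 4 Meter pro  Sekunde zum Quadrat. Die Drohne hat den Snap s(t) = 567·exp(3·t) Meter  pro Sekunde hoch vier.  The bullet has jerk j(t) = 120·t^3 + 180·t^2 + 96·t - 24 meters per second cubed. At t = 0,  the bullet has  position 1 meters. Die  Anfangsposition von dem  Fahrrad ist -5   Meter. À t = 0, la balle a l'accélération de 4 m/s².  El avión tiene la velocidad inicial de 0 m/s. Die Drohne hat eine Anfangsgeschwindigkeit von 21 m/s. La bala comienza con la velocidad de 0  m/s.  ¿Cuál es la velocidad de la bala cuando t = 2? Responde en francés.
Nous devons trouver la primitive de notre équation du jerk j(t) = 120·t^3 + 180·t^2 + 96·t - 24 2 fois. La primitive du jerk est l'accélération. En utilisant a(0) = 4, nous obtenons a(t) = 30·t^4 + 60·t^3 + 48·t^2 - 24·t + 4. En prenant ∫a(t)dt et en appliquant v(0) = 0, nous trouvons v(t) = t·(6·t^4 + 15·t^3 + 16·t^2 - 12·t + 4). En utilisant v(t) = t·(6·t^4 + 15·t^3 + 16·t^2 - 12·t + 4) et en substituant t = 2, nous trouvons v = 520.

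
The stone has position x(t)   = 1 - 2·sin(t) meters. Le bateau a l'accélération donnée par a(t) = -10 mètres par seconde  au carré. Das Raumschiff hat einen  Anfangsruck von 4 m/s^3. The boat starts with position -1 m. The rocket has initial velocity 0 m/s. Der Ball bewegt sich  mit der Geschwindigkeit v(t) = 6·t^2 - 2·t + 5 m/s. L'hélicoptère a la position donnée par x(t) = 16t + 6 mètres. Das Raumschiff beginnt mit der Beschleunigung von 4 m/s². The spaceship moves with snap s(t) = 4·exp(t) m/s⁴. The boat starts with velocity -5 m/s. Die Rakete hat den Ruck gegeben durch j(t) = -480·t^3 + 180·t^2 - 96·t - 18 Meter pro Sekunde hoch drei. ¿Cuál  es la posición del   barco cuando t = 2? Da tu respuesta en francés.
Nous devons intégrer notre équation de l'accélération a(t) = -10 2 fois. En intégrant l'accélération et en utilisant la condition initiale v(0) = -5, nous obtenons v(t) = -10·t - 5. La primitive de la vitesse, avec x(0) = -1, donne la position: x(t) = -5·t^2 - 5·t - 1. Nous avons la position x(t) = -5·t^2 - 5·t - 1. En substituant t = 2: x(2) = -31.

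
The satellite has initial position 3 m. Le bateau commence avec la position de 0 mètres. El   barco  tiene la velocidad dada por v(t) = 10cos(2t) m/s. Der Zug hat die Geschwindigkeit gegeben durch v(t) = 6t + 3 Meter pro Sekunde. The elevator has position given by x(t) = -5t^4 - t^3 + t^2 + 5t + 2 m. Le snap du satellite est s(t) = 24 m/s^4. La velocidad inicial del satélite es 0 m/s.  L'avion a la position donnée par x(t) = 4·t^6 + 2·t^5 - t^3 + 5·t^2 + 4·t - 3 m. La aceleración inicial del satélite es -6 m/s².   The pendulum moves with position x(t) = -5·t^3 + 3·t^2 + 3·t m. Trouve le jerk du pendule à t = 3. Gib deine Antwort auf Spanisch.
Para resolver esto, necesitamos tomar 3 derivadas de nuestra ecuación de la posición x(t) = -5·t^3 + 3·t^2 + 3·t. La derivada de la posición da la velocidad: v(t) = -15·t^2 + 6·t + 3. La derivada de la velocidad da la aceleración: a(t) = 6 - 30·t. Derivando la aceleración, obtenemos la sacudida: j(t) = -30. De la ecuación de la sacudida j(t) = -30, sustituimos t = 3 para obtener j = -30.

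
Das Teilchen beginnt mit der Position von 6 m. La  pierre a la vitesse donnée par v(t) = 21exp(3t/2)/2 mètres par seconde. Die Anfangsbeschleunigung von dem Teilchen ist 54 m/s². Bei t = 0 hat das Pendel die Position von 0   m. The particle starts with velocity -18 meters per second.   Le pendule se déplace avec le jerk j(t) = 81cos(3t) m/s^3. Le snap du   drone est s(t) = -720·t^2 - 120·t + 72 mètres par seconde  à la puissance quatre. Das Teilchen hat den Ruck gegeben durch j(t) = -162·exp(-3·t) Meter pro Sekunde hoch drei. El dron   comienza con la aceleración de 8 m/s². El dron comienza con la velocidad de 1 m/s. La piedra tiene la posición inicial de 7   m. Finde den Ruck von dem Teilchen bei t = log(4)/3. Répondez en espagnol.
De la ecuación de la sacudida j(t) = -162·exp(-3·t), sustituimos t = log(4)/3 para obtener j = -81/2.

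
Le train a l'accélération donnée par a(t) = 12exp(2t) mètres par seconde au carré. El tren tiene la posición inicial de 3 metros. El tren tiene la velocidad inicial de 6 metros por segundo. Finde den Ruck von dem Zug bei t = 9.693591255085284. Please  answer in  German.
Ausgehend von der Beschleunigung a(t) = 12·exp(2·t), nehmen wir 1 Ableitung. Mit d/dt von a(t) finden wir j(t) = 24·exp(2·t). Aus der Gleichung für den Ruck j(t) = 24·exp(2·t), setzen wir t = 9.693591255085284 ein und erhalten j = 6308957844.56010.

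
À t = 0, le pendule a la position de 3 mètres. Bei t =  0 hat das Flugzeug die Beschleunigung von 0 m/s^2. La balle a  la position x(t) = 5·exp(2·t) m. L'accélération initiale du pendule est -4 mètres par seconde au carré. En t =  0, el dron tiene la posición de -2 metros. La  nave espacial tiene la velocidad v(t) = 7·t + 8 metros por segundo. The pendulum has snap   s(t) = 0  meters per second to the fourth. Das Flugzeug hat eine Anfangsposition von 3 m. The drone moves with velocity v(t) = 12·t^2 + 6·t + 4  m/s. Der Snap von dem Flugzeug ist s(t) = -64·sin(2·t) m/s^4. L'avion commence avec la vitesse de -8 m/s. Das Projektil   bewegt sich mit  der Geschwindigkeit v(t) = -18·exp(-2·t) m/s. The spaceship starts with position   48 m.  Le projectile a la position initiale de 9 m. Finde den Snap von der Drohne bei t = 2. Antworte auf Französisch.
Nous devons dériver notre équation de la vitesse v(t) = 12·t^2 + 6·t + 4 3 fois. En prenant d/dt de v(t), nous trouvons a(t) = 24·t + 6. En dérivant l'accélération, nous obtenons le jerk: j(t) = 24. La dérivée du jerk donne le snap: s(t) = 0. Nous avons le snap s(t) = 0. En substituant t = 2: s(2) = 0.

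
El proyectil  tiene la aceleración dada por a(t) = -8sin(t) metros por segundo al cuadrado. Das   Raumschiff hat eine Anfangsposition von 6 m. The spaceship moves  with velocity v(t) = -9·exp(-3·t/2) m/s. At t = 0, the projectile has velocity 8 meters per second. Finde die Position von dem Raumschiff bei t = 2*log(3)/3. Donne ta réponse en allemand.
Um dies zu lösen, müssen wir 1 Integral unserer Gleichung für die Geschwindigkeit v(t) = -9·exp(-3·t/2) finden. Die Stammfunktion von der Geschwindigkeit, mit x(0) = 6, ergibt die Position: x(t) = 6·exp(-3·t/2). Mit x(t) = 6·exp(-3·t/2) und Einsetzen von t = 2*log(3)/3, finden wir x = 2.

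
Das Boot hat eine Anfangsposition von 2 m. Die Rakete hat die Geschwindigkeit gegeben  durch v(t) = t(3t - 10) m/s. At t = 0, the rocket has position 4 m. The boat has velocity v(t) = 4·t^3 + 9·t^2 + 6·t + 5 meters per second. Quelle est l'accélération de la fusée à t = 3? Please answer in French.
Nous devons dériver notre équation de la vitesse v(t) = t·(3·t - 10) 1 fois. En prenant d/dt de v(t), nous trouvons a(t) = 6·t - 10. De l'équation de l'accélération a(t) = 6·t - 10, nous substituons t = 3 pour obtenir a = 8.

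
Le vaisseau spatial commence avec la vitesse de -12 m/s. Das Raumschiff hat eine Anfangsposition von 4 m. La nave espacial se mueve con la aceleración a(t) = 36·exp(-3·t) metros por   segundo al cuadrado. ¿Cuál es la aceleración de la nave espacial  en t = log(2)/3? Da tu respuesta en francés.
Nous avons l'accélération a(t) = 36·exp(-3·t). En substituant t = log(2)/3: a(log(2)/3) = 18.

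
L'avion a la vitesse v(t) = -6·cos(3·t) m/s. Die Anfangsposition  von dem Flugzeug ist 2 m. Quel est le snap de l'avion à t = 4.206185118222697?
En partant de la vitesse v(t) = -6·cos(3·t), nous prenons 3 dérivées. En dérivant la vitesse, nous obtenons l'accélération: a(t) = 18·sin(3·t). En dérivant l'accélération, nous obtenons le jerk: j(t) = 54·cos(3·t). En prenant d/dt de j(t), nous trouvons s(t) = -162·sin(3·t). Nous avons le snap s(t) = -162·sin(3·t). En substituant t = 4.206185118222697: s(4.206185118222697) = -8.45009142998596.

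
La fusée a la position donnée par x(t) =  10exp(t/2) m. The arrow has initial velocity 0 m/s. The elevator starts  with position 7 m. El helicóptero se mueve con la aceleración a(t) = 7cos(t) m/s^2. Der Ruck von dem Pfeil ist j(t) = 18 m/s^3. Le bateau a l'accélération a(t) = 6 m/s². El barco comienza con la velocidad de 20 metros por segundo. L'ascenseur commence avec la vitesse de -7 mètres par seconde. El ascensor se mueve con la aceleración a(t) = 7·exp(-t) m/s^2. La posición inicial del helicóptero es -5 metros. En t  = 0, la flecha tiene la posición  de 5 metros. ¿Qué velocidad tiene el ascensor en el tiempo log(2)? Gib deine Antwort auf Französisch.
Pour résoudre ceci, nous devons prendre 1 primitive de notre équation de l'accélération a(t) = 7·exp(-t). En prenant ∫a(t)dt et en appliquant v(0) = -7, nous trouvons v(t) = -7·exp(-t). En utilisant v(t) = -7·exp(-t) et en substituant t = log(2), nous trouvons v = -7/2.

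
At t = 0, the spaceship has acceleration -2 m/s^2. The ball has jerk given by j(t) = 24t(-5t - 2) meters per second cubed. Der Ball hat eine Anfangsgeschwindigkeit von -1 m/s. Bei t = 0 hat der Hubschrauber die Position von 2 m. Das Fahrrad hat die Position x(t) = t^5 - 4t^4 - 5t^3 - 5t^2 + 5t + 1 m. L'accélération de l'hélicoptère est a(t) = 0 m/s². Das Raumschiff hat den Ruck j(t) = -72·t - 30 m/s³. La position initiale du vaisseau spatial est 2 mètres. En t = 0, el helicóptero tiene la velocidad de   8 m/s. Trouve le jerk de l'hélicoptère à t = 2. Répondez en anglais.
To solve this, we need to take 1 derivative of our acceleration equation a(t) = 0. The derivative of acceleration gives jerk: j(t) = 0. We have jerk j(t) = 0. Substituting t = 2: j(2) = 0.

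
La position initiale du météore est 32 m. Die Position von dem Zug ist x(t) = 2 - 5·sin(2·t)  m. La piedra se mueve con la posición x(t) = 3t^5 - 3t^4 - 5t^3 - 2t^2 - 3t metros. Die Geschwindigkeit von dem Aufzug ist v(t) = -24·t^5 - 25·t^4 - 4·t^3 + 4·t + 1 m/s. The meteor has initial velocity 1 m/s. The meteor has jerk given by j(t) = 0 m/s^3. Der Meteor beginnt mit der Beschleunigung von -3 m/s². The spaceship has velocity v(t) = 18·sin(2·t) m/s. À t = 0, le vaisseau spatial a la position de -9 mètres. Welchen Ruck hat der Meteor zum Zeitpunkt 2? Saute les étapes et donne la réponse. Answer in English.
The jerk at t = 2 is j = 0.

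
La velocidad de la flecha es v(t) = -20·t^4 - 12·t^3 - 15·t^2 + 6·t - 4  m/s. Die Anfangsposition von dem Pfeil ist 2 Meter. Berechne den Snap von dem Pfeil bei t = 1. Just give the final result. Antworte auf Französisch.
La réponse est -552.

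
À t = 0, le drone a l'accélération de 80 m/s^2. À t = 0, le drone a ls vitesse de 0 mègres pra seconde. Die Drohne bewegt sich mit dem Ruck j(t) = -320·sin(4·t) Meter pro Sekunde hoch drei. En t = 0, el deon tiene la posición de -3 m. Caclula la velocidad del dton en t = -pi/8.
Necesitamos integrar nuestra ecuación de la sacudida j(t) = -320·sin(4·t) 2 veces. La integral de la sacudida es la aceleración. Usando a(0) = 80, obtenemos a(t) = 80·cos(4·t). Tomando ∫a(t)dt y aplicando v(0) = 0, encontramos v(t) = 20·sin(4·t). De la ecuación de la velocidad v(t) = 20·sin(4·t), sustituimos t = -pi/8 para obtener v = -20.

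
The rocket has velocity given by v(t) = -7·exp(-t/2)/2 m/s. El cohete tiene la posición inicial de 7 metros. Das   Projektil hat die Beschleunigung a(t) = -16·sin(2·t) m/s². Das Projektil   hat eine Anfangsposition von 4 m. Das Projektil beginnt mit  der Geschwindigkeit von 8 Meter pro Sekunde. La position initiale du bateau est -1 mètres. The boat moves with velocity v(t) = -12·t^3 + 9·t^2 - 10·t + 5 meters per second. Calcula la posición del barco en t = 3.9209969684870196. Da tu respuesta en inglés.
We must find the integral of our velocity equation v(t) = -12·t^3 + 9·t^2 - 10·t + 5 1 time. Taking ∫v(t)dt and applying x(0) = -1, we find x(t) = -3·t^4 + 3·t^3 - 5·t^2 + 5·t - 1. Using x(t) = -3·t^4 + 3·t^3 - 5·t^2 + 5·t - 1 and substituting t = 3.9209969684870196, we find x = -586.518989891850.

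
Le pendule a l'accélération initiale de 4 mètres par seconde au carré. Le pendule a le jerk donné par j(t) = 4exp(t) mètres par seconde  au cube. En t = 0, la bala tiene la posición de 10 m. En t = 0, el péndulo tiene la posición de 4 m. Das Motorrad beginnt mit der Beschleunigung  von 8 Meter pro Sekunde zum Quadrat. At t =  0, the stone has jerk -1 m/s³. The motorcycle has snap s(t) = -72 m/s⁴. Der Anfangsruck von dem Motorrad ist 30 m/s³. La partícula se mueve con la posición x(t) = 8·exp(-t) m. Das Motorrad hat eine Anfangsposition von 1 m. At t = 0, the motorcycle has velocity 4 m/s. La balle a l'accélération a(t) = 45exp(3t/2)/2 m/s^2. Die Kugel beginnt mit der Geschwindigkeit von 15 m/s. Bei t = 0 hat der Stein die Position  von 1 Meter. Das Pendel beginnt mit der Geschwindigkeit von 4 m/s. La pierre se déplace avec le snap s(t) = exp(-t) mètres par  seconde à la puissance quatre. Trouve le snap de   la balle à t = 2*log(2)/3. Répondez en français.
Pour résoudre ceci, nous devons prendre 2 dérivées de notre équation de l'accélération a(t) = 45·exp(3·t/2)/2. En prenant d/dt de a(t), nous trouvons j(t) = 135·exp(3·t/2)/4. En dérivant le jerk, nous obtenons le snap: s(t) = 405·exp(3·t/2)/8. De l'équation du snap s(t) = 405·exp(3·t/2)/8, nous substituons t = 2*log(2)/3 pour obtenir s = 405/4.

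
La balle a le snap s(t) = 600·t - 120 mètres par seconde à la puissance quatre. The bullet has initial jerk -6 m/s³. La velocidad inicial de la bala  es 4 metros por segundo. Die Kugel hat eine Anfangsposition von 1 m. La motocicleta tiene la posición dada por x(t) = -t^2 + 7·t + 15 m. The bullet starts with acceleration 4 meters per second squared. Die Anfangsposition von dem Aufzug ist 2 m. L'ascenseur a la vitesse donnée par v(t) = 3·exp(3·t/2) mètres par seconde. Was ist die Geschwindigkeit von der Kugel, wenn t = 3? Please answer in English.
We need to integrate our snap equation s(t) = 600·t - 120 3 times. Taking ∫s(t)dt and applying j(0) = -6, we find j(t) = 300·t^2 - 120·t - 6. Finding the integral of j(t) and using a(0) = 4: a(t) = 100·t^3 - 60·t^2 - 6·t + 4. The antiderivative of acceleration, with v(0) = 4, gives velocity: v(t) = 25·t^4 - 20·t^3 - 3·t^2 + 4·t + 4. We have velocity v(t) = 25·t^4 - 20·t^3 - 3·t^2 + 4·t + 4. Substituting t = 3: v(3) = 1474.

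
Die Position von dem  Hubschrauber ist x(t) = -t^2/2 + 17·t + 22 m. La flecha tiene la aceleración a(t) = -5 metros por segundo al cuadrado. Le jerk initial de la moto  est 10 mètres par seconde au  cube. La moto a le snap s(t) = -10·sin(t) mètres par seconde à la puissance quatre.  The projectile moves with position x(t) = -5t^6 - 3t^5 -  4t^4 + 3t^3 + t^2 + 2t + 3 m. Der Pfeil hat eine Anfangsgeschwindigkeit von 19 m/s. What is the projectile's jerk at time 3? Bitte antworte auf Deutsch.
Um dies zu lösen, müssen wir 3 Ableitungen unserer Gleichung für die Position x(t) = -5·t^6 - 3·t^5 - 4·t^4 + 3·t^3 + t^2 + 2·t + 3 nehmen. Mit d/dt von x(t) finden wir v(t) = -30·t^5 - 15·t^4 - 16·t^3 + 9·t^2 + 2·t + 2. Durch Ableiten von der Geschwindigkeit erhalten wir die Beschleunigung: a(t) = -150·t^4 - 60·t^3 - 48·t^2 + 18·t + 2. Mit d/dt von a(t) finden wir j(t) = -600·t^3 - 180·t^2 - 96·t + 18. Wir haben den Ruck j(t) = -600·t^3 - 180·t^2 - 96·t + 18. Durch Einsetzen von t = 3: j(3) = -18090.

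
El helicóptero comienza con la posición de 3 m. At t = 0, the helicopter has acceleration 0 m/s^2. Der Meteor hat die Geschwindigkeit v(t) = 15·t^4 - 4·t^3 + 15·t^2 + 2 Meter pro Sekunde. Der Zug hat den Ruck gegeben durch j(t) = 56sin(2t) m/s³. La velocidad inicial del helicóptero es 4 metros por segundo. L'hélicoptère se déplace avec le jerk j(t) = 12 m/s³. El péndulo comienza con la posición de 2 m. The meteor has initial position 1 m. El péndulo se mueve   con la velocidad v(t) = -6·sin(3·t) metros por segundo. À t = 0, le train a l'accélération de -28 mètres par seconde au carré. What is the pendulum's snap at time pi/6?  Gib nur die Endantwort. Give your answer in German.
Die Antwort ist 0.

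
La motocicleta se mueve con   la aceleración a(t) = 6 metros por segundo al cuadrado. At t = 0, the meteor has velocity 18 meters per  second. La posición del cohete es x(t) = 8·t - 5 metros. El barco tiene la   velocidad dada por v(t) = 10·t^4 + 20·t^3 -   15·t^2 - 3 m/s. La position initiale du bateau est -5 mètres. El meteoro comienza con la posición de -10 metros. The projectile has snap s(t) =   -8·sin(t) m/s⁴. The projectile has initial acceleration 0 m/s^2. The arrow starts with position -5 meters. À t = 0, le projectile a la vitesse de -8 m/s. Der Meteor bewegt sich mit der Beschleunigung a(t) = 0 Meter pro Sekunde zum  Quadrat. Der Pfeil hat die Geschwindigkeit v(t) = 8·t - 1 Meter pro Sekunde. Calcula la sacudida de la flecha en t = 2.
Debemos derivar nuestra ecuación de la velocidad v(t) = 8·t - 1 2 veces. Tomando d/dt de v(t), encontramos a(t) = 8. La derivada de la aceleración da la sacudida: j(t) = 0. Tenemos la sacudida j(t) = 0. Sustituyendo t = 2: j(2) = 0.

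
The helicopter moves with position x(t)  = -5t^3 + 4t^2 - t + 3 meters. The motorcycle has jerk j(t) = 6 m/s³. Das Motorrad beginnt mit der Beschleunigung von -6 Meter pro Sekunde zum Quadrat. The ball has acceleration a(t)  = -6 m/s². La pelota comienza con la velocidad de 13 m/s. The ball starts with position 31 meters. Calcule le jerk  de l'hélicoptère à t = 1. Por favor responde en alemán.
Wir müssen unsere Gleichung für die Position x(t) = -5·t^3 + 4·t^2 - t + 3 3-mal ableiten. Die Ableitung von der Position ergibt die Geschwindigkeit: v(t) = -15·t^2 + 8·t - 1. Mit d/dt von v(t) finden wir a(t) = 8 - 30·t. Die Ableitung von der Beschleunigung ergibt den Ruck: j(t) = -30. Wir haben den Ruck j(t) = -30. Durch Einsetzen von t = 1: j(1) = -30.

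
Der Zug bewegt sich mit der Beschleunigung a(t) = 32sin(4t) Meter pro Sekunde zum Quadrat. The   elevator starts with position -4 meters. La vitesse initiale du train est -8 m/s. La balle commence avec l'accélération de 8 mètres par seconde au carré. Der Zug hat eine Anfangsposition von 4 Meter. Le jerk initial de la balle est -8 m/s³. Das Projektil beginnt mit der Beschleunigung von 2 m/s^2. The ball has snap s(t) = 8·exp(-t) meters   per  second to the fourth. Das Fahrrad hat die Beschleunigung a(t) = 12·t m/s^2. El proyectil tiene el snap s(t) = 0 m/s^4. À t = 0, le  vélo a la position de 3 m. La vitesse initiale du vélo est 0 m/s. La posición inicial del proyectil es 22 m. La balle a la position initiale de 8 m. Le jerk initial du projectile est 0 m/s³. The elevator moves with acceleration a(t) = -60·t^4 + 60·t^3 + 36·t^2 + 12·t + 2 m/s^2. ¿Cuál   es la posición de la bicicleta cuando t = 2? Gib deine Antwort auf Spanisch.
Necesitamos integrar nuestra ecuación de la aceleración a(t) = 12·t 2 veces. La antiderivada de la aceleración es la velocidad. Usando v(0) = 0, obtenemos v(t) = 6·t^2. Tomando ∫v(t)dt y aplicando x(0) = 3, encontramos x(t) = 2·t^3 + 3. De la ecuación de la posición x(t) = 2·t^3 + 3, sustituimos t = 2 para obtener x = 19.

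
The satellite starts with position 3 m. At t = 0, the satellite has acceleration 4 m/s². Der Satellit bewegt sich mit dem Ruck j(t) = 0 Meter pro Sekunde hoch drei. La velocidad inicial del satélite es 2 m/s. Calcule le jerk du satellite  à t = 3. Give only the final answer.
j(3) = 0.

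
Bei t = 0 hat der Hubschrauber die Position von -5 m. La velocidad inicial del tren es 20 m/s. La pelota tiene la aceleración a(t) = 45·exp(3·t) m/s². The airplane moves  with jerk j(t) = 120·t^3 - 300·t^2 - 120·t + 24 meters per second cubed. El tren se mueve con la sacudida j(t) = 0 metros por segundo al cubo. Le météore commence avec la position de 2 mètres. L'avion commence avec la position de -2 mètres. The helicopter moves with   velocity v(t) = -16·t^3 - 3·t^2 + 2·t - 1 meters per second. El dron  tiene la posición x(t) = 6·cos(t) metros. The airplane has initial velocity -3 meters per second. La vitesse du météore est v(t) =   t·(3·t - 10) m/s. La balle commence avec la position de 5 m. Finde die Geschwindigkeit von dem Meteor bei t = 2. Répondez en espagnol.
Tenemos la velocidad v(t) = t·(3·t - 10). Sustituyendo t = 2: v(2) = -8.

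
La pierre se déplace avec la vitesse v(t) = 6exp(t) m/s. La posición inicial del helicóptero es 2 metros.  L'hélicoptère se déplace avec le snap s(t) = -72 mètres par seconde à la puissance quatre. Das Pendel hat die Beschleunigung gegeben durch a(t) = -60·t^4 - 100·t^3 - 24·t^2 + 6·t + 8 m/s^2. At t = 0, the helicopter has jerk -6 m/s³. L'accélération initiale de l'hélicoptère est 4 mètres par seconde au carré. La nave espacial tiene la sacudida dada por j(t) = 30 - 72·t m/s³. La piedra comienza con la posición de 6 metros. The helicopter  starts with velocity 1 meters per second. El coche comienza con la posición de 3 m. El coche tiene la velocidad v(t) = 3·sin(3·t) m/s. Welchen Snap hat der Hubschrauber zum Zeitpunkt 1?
Aus der Gleichung für den Snap s(t) = -72, setzen wir t = 1 ein und erhalten s = -72.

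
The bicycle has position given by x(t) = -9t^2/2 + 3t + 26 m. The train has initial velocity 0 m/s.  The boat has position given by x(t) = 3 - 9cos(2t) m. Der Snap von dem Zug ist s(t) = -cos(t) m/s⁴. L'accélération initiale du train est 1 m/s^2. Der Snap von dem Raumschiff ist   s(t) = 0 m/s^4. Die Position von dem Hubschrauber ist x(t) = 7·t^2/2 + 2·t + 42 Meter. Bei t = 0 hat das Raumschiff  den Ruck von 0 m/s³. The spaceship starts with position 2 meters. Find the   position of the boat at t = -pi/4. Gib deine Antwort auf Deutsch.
Aus der Gleichung für die Position x(t) = 3 - 9·cos(2·t), setzen wir t = -pi/4 ein und erhalten x = 3.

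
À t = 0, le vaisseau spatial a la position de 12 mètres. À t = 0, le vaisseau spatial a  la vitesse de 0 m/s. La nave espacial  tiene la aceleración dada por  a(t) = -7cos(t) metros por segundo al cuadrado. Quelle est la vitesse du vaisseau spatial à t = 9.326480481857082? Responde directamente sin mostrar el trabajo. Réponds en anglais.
v(9.326480481857082) = -0.686974800428159.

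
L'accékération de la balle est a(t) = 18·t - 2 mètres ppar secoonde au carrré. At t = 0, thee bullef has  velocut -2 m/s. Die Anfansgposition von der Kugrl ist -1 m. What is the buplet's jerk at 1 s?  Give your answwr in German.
Wir müssen unsere Gleichung für die Beschleunigung a(t) = 18·t - 2 1-mal ableiten. Mit d/dt von a(t) finden wir j(t) = 18. Wir haben den Ruck j(t) = 18. Durch Einsetzen von t = 1: j(1) = 18.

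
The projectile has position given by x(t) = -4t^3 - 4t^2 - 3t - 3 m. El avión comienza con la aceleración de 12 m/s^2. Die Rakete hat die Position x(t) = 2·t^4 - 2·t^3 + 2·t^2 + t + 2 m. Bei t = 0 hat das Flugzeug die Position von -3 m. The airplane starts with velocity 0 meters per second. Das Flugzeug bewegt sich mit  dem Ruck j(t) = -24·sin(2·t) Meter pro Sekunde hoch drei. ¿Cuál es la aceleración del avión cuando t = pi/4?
Necesitamos integrar nuestra ecuación de la sacudida j(t) = -24·sin(2·t) 1 vez. La antiderivada de la sacudida, con a(0) = 12, da la aceleración: a(t) = 12·cos(2·t). De la ecuación de la aceleración a(t) = 12·cos(2·t), sustituimos t = pi/4 para obtener a = 0.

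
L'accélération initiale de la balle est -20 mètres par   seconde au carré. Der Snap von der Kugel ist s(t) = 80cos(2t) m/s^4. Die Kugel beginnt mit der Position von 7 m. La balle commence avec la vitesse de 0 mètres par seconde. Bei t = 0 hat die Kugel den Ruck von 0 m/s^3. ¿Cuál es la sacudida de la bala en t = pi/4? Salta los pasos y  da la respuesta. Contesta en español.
La respuesta es 40.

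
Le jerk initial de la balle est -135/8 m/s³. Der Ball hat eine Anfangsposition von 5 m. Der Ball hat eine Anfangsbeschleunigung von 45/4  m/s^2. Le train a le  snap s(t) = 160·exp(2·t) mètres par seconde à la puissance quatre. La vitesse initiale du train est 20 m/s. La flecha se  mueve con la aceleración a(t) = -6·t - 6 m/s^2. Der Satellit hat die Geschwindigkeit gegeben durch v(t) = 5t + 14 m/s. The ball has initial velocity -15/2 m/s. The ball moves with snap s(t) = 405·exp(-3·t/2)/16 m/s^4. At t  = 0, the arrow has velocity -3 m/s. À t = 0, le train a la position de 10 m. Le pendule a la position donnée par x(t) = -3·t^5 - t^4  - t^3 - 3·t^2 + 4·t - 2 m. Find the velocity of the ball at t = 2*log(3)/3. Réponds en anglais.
To find the answer, we compute 3 antiderivatives of s(t) = 405·exp(-3·t/2)/16. Finding the integral of s(t) and using j(0) = -135/8: j(t) = -135·exp(-3·t/2)/8. Taking ∫j(t)dt and applying a(0) = 45/4, we find a(t) = 45·exp(-3·t/2)/4. Taking ∫a(t)dt and applying v(0) = -15/2, we find v(t) = -15·exp(-3·t/2)/2. We have velocity v(t) = -15·exp(-3·t/2)/2. Substituting t = 2*log(3)/3: v(2*log(3)/3) = -5/2.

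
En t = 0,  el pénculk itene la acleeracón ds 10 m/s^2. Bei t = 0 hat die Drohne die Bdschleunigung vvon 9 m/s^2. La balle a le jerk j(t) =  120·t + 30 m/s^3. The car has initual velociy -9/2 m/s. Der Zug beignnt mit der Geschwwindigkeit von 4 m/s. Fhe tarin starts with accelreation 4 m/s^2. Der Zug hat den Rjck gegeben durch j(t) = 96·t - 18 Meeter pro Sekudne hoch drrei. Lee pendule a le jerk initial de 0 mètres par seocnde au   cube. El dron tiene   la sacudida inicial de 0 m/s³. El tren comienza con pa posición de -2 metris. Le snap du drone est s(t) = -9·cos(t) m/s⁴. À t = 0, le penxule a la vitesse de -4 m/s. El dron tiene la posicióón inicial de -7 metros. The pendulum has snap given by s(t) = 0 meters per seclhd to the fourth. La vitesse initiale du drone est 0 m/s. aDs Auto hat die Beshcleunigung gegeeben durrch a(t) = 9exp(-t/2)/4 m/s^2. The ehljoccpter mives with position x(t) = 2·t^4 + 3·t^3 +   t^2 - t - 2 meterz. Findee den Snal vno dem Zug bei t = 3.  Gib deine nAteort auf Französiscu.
Pour résoudre ceci, nous devons prendre 1 dérivée de notre équation du jerk j(t) = 96·t - 18. La dérivée du jerk donne le snap: s(t) = 96. De l'équation du snap s(t) = 96, nous substituons t = 3 pour obtenir s = 96.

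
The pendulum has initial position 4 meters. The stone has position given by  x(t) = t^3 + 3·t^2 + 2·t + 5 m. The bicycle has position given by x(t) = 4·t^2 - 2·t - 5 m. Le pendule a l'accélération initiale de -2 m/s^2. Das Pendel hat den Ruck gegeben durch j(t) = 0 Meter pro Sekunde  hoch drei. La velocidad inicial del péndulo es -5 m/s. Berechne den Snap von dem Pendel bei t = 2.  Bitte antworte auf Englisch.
Starting from jerk j(t) = 0, we take 1 derivative. Differentiating jerk, we get snap: s(t) = 0. We have snap s(t) = 0. Substituting t = 2: s(2) = 0.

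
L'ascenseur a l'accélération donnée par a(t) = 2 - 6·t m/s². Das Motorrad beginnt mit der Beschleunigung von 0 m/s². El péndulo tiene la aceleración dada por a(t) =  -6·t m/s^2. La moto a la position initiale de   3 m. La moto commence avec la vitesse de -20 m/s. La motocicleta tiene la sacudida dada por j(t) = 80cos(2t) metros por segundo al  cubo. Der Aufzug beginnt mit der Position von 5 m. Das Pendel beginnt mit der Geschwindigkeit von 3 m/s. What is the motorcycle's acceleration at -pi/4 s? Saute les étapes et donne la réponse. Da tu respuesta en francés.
La réponse est -40.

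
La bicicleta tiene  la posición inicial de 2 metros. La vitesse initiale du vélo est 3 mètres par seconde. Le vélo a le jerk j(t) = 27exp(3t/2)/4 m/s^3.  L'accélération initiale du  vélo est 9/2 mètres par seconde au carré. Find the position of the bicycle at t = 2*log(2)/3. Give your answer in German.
Wir müssen unsere Gleichung für den Ruck j(t) = 27·exp(3·t/2)/4 3-mal integrieren. Die Stammfunktion von dem Ruck, mit a(0) = 9/2, ergibt die Beschleunigung: a(t) = 9·exp(3·t/2)/2. Die Stammfunktion von der Beschleunigung ist die Geschwindigkeit. Mit v(0) = 3 erhalten wir v(t) = 3·exp(3·t/2). Die Stammfunktion von der Geschwindigkeit ist die Position. Mit x(0) = 2 erhalten wir x(t) = 2·exp(3·t/2). Wir haben die Position x(t) = 2·exp(3·t/2). Durch Einsetzen von t = 2*log(2)/3: x(2*log(2)/3) = 4.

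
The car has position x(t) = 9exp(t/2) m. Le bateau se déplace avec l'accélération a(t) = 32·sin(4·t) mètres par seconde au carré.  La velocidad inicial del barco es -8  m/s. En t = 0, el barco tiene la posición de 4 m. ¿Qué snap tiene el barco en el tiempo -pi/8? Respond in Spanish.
Partiendo de la aceleración a(t) = 32·sin(4·t), tomamos 2 derivadas. Tomando d/dt de a(t), encontramos j(t) = 128·cos(4·t). Tomando d/dt de j(t), encontramos s(t) = -512·sin(4·t). Tenemos el snap s(t) = -512·sin(4·t). Sustituyendo t = -pi/8: s(-pi/8) = 512.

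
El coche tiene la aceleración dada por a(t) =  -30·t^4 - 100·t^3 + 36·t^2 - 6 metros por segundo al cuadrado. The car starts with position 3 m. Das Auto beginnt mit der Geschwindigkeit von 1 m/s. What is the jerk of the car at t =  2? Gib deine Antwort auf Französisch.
Pour résoudre ceci, nous devons prendre 1 dérivée de notre équation de l'accélération a(t) = -30·t^4 - 100·t^3 + 36·t^2 - 6. La dérivée de l'accélération donne le jerk: j(t) = -120·t^3 - 300·t^2 + 72·t. Nous avons le jerk j(t) = -120·t^3 - 300·t^2 + 72·t. En substituant t = 2: j(2) = -2016.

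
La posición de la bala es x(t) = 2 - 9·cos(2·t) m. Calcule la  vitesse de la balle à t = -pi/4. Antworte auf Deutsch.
Ausgehend von der Position x(t) = 2 - 9·cos(2·t), nehmen wir 1 Ableitung. Die Ableitung von der Position ergibt die Geschwindigkeit: v(t) = 18·sin(2·t). Aus der Gleichung für die Geschwindigkeit v(t) = 18·sin(2·t), setzen wir t = -pi/4 ein und erhalten v = -18.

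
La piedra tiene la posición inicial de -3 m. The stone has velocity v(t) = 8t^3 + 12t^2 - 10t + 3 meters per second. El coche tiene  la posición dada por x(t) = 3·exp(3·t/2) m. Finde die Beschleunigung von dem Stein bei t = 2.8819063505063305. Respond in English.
Starting from velocity v(t) = 8·t^3 + 12·t^2 - 10·t + 3, we take 1 derivative. Taking d/dt of v(t), we find a(t) = 24·t^2 + 24·t - 10. From the given acceleration equation a(t) = 24·t^2 + 24·t - 10, we substitute t = 2.8819063505063305 to get a = 258.494973526281.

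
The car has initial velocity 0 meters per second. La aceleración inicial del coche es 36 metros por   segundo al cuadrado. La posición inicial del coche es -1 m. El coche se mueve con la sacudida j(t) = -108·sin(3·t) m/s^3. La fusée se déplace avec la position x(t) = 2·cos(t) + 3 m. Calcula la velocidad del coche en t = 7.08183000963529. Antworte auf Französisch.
Nous devons intégrer notre équation du jerk j(t) = -108·sin(3·t) 2 fois. En intégrant le jerk et en utilisant la condition initiale a(0) = 36, nous obtenons a(t) = 36·cos(3·t). En prenant ∫a(t)dt et en appliquant v(0) = 0, nous trouvons v(t) = 12·sin(3·t). De l'équation de la vitesse v(t) = 12·sin(3·t), nous substituons t = 7.08183000963529 pour obtenir v = 8.14146903323658.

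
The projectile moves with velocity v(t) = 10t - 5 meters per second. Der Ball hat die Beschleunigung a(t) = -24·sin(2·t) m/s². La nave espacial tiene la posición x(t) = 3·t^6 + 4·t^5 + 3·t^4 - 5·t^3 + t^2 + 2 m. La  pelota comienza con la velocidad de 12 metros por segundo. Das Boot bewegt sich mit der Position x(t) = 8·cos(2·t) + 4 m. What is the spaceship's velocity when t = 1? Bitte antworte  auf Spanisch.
Para resolver esto, necesitamos tomar 1 derivada de nuestra ecuación de la posición x(t) = 3·t^6 + 4·t^5 + 3·t^4 - 5·t^3 + t^2 + 2. Derivando la posición, obtenemos la velocidad: v(t) = 18·t^5 + 20·t^4 + 12·t^3 - 15·t^2 + 2·t. Usando v(t) = 18·t^5 + 20·t^4 + 12·t^3 - 15·t^2 + 2·t y sustituyendo t = 1, encontramos v = 37.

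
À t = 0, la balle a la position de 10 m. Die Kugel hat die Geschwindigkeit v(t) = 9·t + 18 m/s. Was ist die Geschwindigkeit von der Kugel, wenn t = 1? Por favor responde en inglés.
We have velocity v(t) = 9·t + 18. Substituting t = 1: v(1) = 27.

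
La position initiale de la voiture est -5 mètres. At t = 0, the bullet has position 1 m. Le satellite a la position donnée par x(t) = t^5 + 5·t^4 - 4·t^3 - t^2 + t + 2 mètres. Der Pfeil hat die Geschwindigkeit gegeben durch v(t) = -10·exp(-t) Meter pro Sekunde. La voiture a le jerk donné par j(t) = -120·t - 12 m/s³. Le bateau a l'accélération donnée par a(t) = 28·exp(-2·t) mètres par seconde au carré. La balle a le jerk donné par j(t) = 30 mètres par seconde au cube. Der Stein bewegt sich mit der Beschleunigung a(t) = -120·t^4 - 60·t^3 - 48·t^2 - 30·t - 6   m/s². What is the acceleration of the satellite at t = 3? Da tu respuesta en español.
Partiendo de la posición x(t) = t^5 + 5·t^4 - 4·t^3 - t^2 + t + 2, tomamos 2 derivadas. Derivando la posición, obtenemos la velocidad: v(t) = 5·t^4 + 20·t^3 - 12·t^2 - 2·t + 1. Tomando d/dt de v(t), encontramos a(t) = 20·t^3 + 60·t^2 - 24·t - 2. De la ecuación de la aceleración a(t) = 20·t^3 + 60·t^2 - 24·t - 2, sustituimos t = 3 para obtener a = 1006.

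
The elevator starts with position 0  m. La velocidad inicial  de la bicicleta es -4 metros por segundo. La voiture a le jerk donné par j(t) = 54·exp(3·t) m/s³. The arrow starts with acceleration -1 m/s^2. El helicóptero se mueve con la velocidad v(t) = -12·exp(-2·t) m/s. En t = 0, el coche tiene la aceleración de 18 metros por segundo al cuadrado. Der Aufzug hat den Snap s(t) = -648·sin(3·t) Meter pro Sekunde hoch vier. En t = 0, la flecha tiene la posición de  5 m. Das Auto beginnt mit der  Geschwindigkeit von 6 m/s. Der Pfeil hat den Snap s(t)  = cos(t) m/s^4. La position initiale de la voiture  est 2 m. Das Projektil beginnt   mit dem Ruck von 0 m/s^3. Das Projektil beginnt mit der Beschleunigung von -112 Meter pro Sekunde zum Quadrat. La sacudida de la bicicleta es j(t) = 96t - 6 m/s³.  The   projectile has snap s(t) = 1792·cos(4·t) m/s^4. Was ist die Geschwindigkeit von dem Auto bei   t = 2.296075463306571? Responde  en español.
Necesitamos integrar nuestra ecuación de la sacudida j(t) = 54·exp(3·t) 2 veces. La integral de la sacudida es la aceleración. Usando a(0) = 18, obtenemos a(t) = 18·exp(3·t). La antiderivada de la aceleración es la velocidad. Usando v(0) = 6, obtenemos v(t) = 6·exp(3·t). De la ecuación de la velocidad v(t) = 6·exp(3·t), sustituimos t = 2.296075463306571 para obtener v = 5883.96338649109.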